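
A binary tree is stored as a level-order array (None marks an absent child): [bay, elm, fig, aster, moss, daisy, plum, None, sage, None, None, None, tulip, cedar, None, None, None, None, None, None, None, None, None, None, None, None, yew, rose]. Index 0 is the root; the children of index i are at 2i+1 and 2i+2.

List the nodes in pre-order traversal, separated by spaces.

Pre-order visits the node, then its left subtree, then its right subtree.
Visit bay.
At bay: go left to elm.
  Visit elm.
  At elm: go left to aster.
    Visit aster.
    At aster: no left child.
    At aster: go right to sage.
      sage is a leaf — visit sage.
  At elm: go right to moss.
    moss is a leaf — visit moss.
At bay: go right to fig.
  Visit fig.
  At fig: go left to daisy.
    Visit daisy.
    At daisy: no left child.
    At daisy: go right to tulip.
      Visit tulip.
      At tulip: no left child.
      At tulip: go right to yew.
        yew is a leaf — visit yew.
  At fig: go right to plum.
    Visit plum.
    At plum: go left to cedar.
      Visit cedar.
      At cedar: go left to rose.
        rose is a leaf — visit rose.
      At cedar: no right child.
    At plum: no right child.

bay elm aster sage moss fig daisy tulip yew plum cedar rose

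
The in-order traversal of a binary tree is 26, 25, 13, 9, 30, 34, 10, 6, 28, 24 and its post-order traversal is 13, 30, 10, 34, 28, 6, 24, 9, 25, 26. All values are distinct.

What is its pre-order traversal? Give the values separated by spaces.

The last element of post-order is the root; it splits in-order into left and right subtrees.
Root 26: left subtree has 0 nodes { }, right has 9 {25, 13, 9, 30, 34, 10, 6, 28, 24}.
  Root 25: left subtree has 0 nodes { }, right has 8 {13, 9, 30, 34, 10, 6, 28, 24}.
    Root 9: left subtree has 1 node {13}, right has 6 {30, 34, 10, 6, 28, 24}.
      Root 24: left subtree has 5 nodes {30, 34, 10, 6, 28}, right has 0 { }.
        Root 6: left subtree has 3 nodes {30, 34, 10}, right has 1 {28}.
          Root 34: left subtree has 1 node {30}, right has 1 {10}.

26 25 9 13 24 6 34 30 10 28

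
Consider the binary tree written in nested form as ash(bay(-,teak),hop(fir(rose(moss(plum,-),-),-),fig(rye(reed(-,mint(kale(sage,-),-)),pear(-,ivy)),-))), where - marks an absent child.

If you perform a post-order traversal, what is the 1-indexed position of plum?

Post-order visits the left subtree, then the right subtree, then the node.
At ash: go left to bay.
  At bay: no left child.
  At bay: go right to teak.
    teak is a leaf — visit teak.
  Visit bay.
At ash: go right to hop.
  At hop: go left to fir.
    At fir: go left to rose.
      At rose: go left to moss.
        At moss: go left to plum.
          plum is a leaf — visit plum.
        At moss: no right child.
        Visit moss.
      At rose: no right child.
      Visit rose.
    At fir: no right child.
    Visit fir.
  At hop: go right to fig.
    At fig: go left to rye.
      At rye: go left to reed.
        At reed: no left child.
        At reed: go right to mint.
          At mint: go left to kale.
            At kale: go left to sage.
              sage is a leaf — visit sage.
            At kale: no right child.
            Visit kale.
          At mint: no right child.
          Visit mint.
        Visit reed.
      At rye: go right to pear.
        At pear: no left child.
        At pear: go right to ivy.
          ivy is a leaf — visit ivy.
        Visit pear.
      Visit rye.
    At fig: no right child.
    Visit fig.
  Visit hop.
Visit ash.
Full post-order sequence: teak, bay, plum, moss, rose, fir, sage, kale, mint, reed, ivy, pear, rye, fig, hop, ash.

3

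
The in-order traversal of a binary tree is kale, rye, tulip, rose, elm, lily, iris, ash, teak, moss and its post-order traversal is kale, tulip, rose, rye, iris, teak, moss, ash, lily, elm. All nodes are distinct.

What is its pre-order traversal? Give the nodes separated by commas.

The last element of post-order is the root; it splits in-order into left and right subtrees.
Root elm: left subtree has 4 nodes {kale, rye, tulip, rose}, right has 5 {lily, iris, ash, teak, moss}.
  Root rye: left subtree has 1 node {kale}, right has 2 {tulip, rose}.
    Root rose: left subtree has 1 node {tulip}, right has 0 { }.
  Root lily: left subtree has 0 nodes { }, right has 4 {iris, ash, teak, moss}.
    Root ash: left subtree has 1 node {iris}, right has 2 {teak, moss}.
      Root moss: left subtree has 1 node {teak}, right has 0 { }.

elm, rye, kale, rose, tulip, lily, ash, iris, moss, teak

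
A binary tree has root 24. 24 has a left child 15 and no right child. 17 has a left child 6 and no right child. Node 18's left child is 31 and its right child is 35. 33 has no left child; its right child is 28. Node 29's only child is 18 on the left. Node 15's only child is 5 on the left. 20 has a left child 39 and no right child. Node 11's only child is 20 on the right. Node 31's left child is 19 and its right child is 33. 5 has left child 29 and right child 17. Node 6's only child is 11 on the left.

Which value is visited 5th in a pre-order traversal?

Pre-order visits the node, then its left subtree, then its right subtree.
Visit 24.
At 24: go left to 15.
  Visit 15.
  At 15: go left to 5.
    Visit 5.
    At 5: go left to 29.
      Visit 29.
      At 29: go left to 18.
        Visit 18.
        At 18: go left to 31.
          Visit 31.
          At 31: go left to 19.
            19 is a leaf — visit 19.
          At 31: go right to 33.
            Visit 33.
            At 33: no left child.
            At 33: go right to 28.
              28 is a leaf — visit 28.
        At 18: go right to 35.
          35 is a leaf — visit 35.
      At 29: no right child.
    At 5: go right to 17.
      Visit 17.
      At 17: go left to 6.
        Visit 6.
        At 6: go left to 11.
          Visit 11.
          At 11: no left child.
          At 11: go right to 20.
            Visit 20.
            At 20: go left to 39.
              39 is a leaf — visit 39.
            At 20: no right child.
        At 6: no right child.
      At 17: no right child.
  At 15: no right child.
At 24: no right child.
Full pre-order sequence: 24, 15, 5, 29, 18, 31, 19, 33, 28, 35, 17, 6, 11, 20, 39.

18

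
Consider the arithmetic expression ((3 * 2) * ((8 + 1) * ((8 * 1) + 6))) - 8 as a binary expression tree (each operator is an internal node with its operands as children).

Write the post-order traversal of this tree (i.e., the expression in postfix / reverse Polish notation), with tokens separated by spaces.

Post-order on an expression tree gives postfix notation: for each operator, emit left operand, right operand, then the operator.

3 2 * 8 1 + 8 1 * 6 + * * 8 -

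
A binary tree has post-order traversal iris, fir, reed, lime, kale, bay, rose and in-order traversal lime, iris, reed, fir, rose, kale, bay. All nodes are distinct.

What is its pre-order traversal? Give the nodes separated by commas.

rose, lime, reed, iris, fir, bay, kale

The last element of post-order is the root; it splits in-order into left and right subtrees.
Root rose: left subtree has 4 nodes {lime, iris, reed, fir}, right has 2 {kale, bay}.
  Root lime: left subtree has 0 nodes { }, right has 3 {iris, reed, fir}.
    Root reed: left subtree has 1 node {iris}, right has 1 {fir}.
  Root bay: left subtree has 1 node {kale}, right has 0 { }.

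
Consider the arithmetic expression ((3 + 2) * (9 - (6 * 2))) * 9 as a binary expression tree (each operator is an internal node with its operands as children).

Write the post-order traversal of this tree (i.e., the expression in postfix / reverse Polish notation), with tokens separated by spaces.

Post-order on an expression tree gives postfix notation: for each operator, emit left operand, right operand, then the operator.

3 2 + 9 6 2 * - * 9 *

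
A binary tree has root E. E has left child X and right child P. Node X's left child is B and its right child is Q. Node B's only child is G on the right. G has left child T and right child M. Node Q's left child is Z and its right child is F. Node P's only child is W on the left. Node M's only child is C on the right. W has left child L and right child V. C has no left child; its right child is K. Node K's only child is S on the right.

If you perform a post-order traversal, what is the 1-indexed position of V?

Post-order visits the left subtree, then the right subtree, then the node.
At E: go left to X.
  At X: go left to B.
    At B: no left child.
    At B: go right to G.
      At G: go left to T.
        T is a leaf — visit T.
      At G: go right to M.
        At M: no left child.
        At M: go right to C.
          At C: no left child.
          At C: go right to K.
            At K: no left child.
            At K: go right to S.
              S is a leaf — visit S.
            Visit K.
          Visit C.
        Visit M.
      Visit G.
    Visit B.
  At X: go right to Q.
    At Q: go left to Z.
      Z is a leaf — visit Z.
    At Q: go right to F.
      F is a leaf — visit F.
    Visit Q.
  Visit X.
At E: go right to P.
  At P: go left to W.
    At W: go left to L.
      L is a leaf — visit L.
    At W: go right to V.
      V is a leaf — visit V.
    Visit W.
  At P: no right child.
  Visit P.
Visit E.
Full post-order sequence: T, S, K, C, M, G, B, Z, F, Q, X, L, V, W, P, E.

13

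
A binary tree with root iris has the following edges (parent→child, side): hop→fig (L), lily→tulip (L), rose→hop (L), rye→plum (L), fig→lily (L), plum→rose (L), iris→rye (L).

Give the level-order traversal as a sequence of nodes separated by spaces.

iris rye plum rose hop fig lily tulip

Level-order visits nodes level by level from the root, left to right within each level.
Level 0: iris
Level 1: rye
Level 2: plum
Level 3: rose
Level 4: hop
Level 5: fig
Level 6: lily
Level 7: tulip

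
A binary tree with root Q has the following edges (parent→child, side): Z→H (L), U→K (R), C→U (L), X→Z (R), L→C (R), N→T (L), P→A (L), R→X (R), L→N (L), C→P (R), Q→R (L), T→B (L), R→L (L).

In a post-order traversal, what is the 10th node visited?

H

Post-order visits the left subtree, then the right subtree, then the node.
At Q: go left to R.
  At R: go left to L.
    At L: go left to N.
      At N: go left to T.
        At T: go left to B.
          B is a leaf — visit B.
        At T: no right child.
        Visit T.
      At N: no right child.
      Visit N.
    At L: go right to C.
      At C: go left to U.
        At U: no left child.
        At U: go right to K.
          K is a leaf — visit K.
        Visit U.
      At C: go right to P.
        At P: go left to A.
          A is a leaf — visit A.
        At P: no right child.
        Visit P.
      Visit C.
    Visit L.
  At R: go right to X.
    At X: no left child.
    At X: go right to Z.
      At Z: go left to H.
        H is a leaf — visit H.
      At Z: no right child.
      Visit Z.
    Visit X.
  Visit R.
At Q: no right child.
Visit Q.
Full post-order sequence: B, T, N, K, U, A, P, C, L, H, Z, X, R, Q.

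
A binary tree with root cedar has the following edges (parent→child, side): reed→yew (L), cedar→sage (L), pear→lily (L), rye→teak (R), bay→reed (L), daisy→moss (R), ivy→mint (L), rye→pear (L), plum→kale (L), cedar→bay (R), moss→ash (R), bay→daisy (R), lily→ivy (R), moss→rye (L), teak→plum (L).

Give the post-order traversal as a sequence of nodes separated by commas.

sage, yew, reed, mint, ivy, lily, pear, kale, plum, teak, rye, ash, moss, daisy, bay, cedar

Post-order visits the left subtree, then the right subtree, then the node.
At cedar: go left to sage.
  sage is a leaf — visit sage.
At cedar: go right to bay.
  At bay: go left to reed.
    At reed: go left to yew.
      yew is a leaf — visit yew.
    At reed: no right child.
    Visit reed.
  At bay: go right to daisy.
    At daisy: no left child.
    At daisy: go right to moss.
      At moss: go left to rye.
        At rye: go left to pear.
          At pear: go left to lily.
            At lily: no left child.
            At lily: go right to ivy.
              At ivy: go left to mint.
                mint is a leaf — visit mint.
              At ivy: no right child.
              Visit ivy.
            Visit lily.
          At pear: no right child.
          Visit pear.
        At rye: go right to teak.
          At teak: go left to plum.
            At plum: go left to kale.
              kale is a leaf — visit kale.
            At plum: no right child.
            Visit plum.
          At teak: no right child.
          Visit teak.
        Visit rye.
      At moss: go right to ash.
        ash is a leaf — visit ash.
      Visit moss.
    Visit daisy.
  Visit bay.
Visit cedar.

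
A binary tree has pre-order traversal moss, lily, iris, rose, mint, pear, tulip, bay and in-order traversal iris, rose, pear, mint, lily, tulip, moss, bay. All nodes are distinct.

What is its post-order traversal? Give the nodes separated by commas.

The first element of pre-order is the root; it splits in-order into left and right subtrees.
Root moss: left subtree has 6 nodes {iris, rose, pear, mint, lily, tulip}, right has 1 {bay}.
  Root lily: left subtree has 4 nodes {iris, rose, pear, mint}, right has 1 {tulip}.
    Root iris: left subtree has 0 nodes { }, right has 3 {rose, pear, mint}.
      Root rose: left subtree has 0 nodes { }, right has 2 {pear, mint}.
        Root mint: left subtree has 1 node {pear}, right has 0 { }.

pear, mint, rose, iris, tulip, lily, bay, moss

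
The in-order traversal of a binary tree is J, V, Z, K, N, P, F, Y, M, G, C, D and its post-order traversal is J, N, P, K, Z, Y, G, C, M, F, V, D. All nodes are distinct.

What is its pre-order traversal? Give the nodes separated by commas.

D, V, J, F, Z, K, P, N, M, Y, C, G

The last element of post-order is the root; it splits in-order into left and right subtrees.
Root D: left subtree has 11 nodes {J, V, Z, K, N, P, F, Y, M, G, C}, right has 0 { }.
  Root V: left subtree has 1 node {J}, right has 9 {Z, K, N, P, F, Y, M, G, C}.
    Root F: left subtree has 4 nodes {Z, K, N, P}, right has 4 {Y, M, G, C}.
      Root Z: left subtree has 0 nodes { }, right has 3 {K, N, P}.
        Root K: left subtree has 0 nodes { }, right has 2 {N, P}.
          Root P: left subtree has 1 node {N}, right has 0 { }.
      Root M: left subtree has 1 node {Y}, right has 2 {G, C}.
        Root C: left subtree has 1 node {G}, right has 0 { }.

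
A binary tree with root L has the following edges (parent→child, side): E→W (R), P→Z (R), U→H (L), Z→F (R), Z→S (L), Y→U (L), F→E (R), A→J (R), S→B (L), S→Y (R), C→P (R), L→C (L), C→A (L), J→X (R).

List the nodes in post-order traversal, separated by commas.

Post-order visits the left subtree, then the right subtree, then the node.
At L: go left to C.
  At C: go left to A.
    At A: no left child.
    At A: go right to J.
      At J: no left child.
      At J: go right to X.
        X is a leaf — visit X.
      Visit J.
    Visit A.
  At C: go right to P.
    At P: no left child.
    At P: go right to Z.
      At Z: go left to S.
        At S: go left to B.
          B is a leaf — visit B.
        At S: go right to Y.
          At Y: go left to U.
            At U: go left to H.
              H is a leaf — visit H.
            At U: no right child.
            Visit U.
          At Y: no right child.
          Visit Y.
        Visit S.
      At Z: go right to F.
        At F: no left child.
        At F: go right to E.
          At E: no left child.
          At E: go right to W.
            W is a leaf — visit W.
          Visit E.
        Visit F.
      Visit Z.
    Visit P.
  Visit C.
At L: no right child.
Visit L.

X, J, A, B, H, U, Y, S, W, E, F, Z, P, C, L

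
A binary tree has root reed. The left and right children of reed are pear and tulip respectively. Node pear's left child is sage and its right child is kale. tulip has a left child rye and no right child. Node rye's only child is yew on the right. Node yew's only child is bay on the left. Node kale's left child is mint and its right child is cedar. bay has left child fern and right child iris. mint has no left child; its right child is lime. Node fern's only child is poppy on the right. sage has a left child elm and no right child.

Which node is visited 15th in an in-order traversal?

In-order visits the left subtree, then the node, then the right subtree.
At reed: go left to pear.
  At pear: go left to sage.
    At sage: go left to elm.
      elm is a leaf — visit elm.
    Visit sage.
    At sage: no right child.
  Visit pear.
  At pear: go right to kale.
    At kale: go left to mint.
      At mint: no left child.
      Visit mint.
      At mint: go right to lime.
        lime is a leaf — visit lime.
    Visit kale.
    At kale: go right to cedar.
      cedar is a leaf — visit cedar.
Visit reed.
At reed: go right to tulip.
  At tulip: go left to rye.
    At rye: no left child.
    Visit rye.
    At rye: go right to yew.
      At yew: go left to bay.
        At bay: go left to fern.
          At fern: no left child.
          Visit fern.
          At fern: go right to poppy.
            poppy is a leaf — visit poppy.
        Visit bay.
        At bay: go right to iris.
          iris is a leaf — visit iris.
      Visit yew.
      At yew: no right child.
  Visit tulip.
  At tulip: no right child.
Full in-order sequence: elm, sage, pear, mint, lime, kale, cedar, reed, rye, fern, poppy, bay, iris, yew, tulip.

tulip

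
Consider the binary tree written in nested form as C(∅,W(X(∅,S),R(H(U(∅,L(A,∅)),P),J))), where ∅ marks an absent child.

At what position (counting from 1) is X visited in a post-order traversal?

Post-order visits the left subtree, then the right subtree, then the node.
At C: no left child.
At C: go right to W.
  At W: go left to X.
    At X: no left child.
    At X: go right to S.
      S is a leaf — visit S.
    Visit X.
  At W: go right to R.
    At R: go left to H.
      At H: go left to U.
        At U: no left child.
        At U: go right to L.
          At L: go left to A.
            A is a leaf — visit A.
          At L: no right child.
          Visit L.
        Visit U.
      At H: go right to P.
        P is a leaf — visit P.
      Visit H.
    At R: go right to J.
      J is a leaf — visit J.
    Visit R.
  Visit W.
Visit C.
Full post-order sequence: S, X, A, L, U, P, H, J, R, W, C.

2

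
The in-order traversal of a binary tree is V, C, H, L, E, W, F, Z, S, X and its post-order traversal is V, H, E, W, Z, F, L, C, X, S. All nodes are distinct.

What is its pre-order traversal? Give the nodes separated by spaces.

S C V L H F W E Z X

The last element of post-order is the root; it splits in-order into left and right subtrees.
Root S: left subtree has 8 nodes {V, C, H, L, E, W, F, Z}, right has 1 {X}.
  Root C: left subtree has 1 node {V}, right has 6 {H, L, E, W, F, Z}.
    Root L: left subtree has 1 node {H}, right has 4 {E, W, F, Z}.
      Root F: left subtree has 2 nodes {E, W}, right has 1 {Z}.
        Root W: left subtree has 1 node {E}, right has 0 { }.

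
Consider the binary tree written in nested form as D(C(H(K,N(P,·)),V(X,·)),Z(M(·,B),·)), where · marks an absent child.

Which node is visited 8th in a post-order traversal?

B

Post-order visits the left subtree, then the right subtree, then the node.
At D: go left to C.
  At C: go left to H.
    At H: go left to K.
      K is a leaf — visit K.
    At H: go right to N.
      At N: go left to P.
        P is a leaf — visit P.
      At N: no right child.
      Visit N.
    Visit H.
  At C: go right to V.
    At V: go left to X.
      X is a leaf — visit X.
    At V: no right child.
    Visit V.
  Visit C.
At D: go right to Z.
  At Z: go left to M.
    At M: no left child.
    At M: go right to B.
      B is a leaf — visit B.
    Visit M.
  At Z: no right child.
  Visit Z.
Visit D.
Full post-order sequence: K, P, N, H, X, V, C, B, M, Z, D.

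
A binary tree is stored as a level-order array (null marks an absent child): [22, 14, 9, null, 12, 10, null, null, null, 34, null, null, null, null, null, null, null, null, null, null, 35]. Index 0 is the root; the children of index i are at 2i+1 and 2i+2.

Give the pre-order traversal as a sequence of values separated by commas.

22, 14, 12, 34, 35, 9, 10

Pre-order visits the node, then its left subtree, then its right subtree.
Visit 22.
At 22: go left to 14.
  Visit 14.
  At 14: no left child.
  At 14: go right to 12.
    Visit 12.
    At 12: go left to 34.
      Visit 34.
      At 34: no left child.
      At 34: go right to 35.
        35 is a leaf — visit 35.
    At 12: no right child.
At 22: go right to 9.
  Visit 9.
  At 9: go left to 10.
    10 is a leaf — visit 10.
  At 9: no right child.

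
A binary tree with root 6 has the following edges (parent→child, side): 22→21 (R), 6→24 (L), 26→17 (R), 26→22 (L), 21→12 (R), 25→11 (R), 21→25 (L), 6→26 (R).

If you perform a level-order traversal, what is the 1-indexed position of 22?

Level-order visits nodes level by level from the root, left to right within each level.
Level 0: 6
Level 1: 24, 26
Level 2: 22, 17
Level 3: 21
Level 4: 25, 12
Level 5: 11
Full level-order sequence: 6, 24, 26, 22, 17, 21, 25, 12, 11.

4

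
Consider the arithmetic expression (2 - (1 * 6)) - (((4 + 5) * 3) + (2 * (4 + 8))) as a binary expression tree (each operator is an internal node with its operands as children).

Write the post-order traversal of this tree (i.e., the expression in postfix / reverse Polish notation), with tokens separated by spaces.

2 1 6 * - 4 5 + 3 * 2 4 8 + * + -

Post-order on an expression tree gives postfix notation: for each operator, emit left operand, right operand, then the operator.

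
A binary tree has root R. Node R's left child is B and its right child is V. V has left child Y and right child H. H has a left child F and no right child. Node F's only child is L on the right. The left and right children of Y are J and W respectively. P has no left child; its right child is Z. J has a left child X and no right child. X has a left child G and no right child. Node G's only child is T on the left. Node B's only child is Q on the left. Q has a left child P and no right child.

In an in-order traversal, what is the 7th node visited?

In-order visits the left subtree, then the node, then the right subtree.
At R: go left to B.
  At B: go left to Q.
    At Q: go left to P.
      At P: no left child.
      Visit P.
      At P: go right to Z.
        Z is a leaf — visit Z.
    Visit Q.
    At Q: no right child.
  Visit B.
  At B: no right child.
Visit R.
At R: go right to V.
  At V: go left to Y.
    At Y: go left to J.
      At J: go left to X.
        At X: go left to G.
          At G: go left to T.
            T is a leaf — visit T.
          Visit G.
          At G: no right child.
        Visit X.
        At X: no right child.
      Visit J.
      At J: no right child.
    Visit Y.
    At Y: go right to W.
      W is a leaf — visit W.
  Visit V.
  At V: go right to H.
    At H: go left to F.
      At F: no left child.
      Visit F.
      At F: go right to L.
        L is a leaf — visit L.
    Visit H.
    At H: no right child.
Full in-order sequence: P, Z, Q, B, R, T, G, X, J, Y, W, V, F, L, H.

G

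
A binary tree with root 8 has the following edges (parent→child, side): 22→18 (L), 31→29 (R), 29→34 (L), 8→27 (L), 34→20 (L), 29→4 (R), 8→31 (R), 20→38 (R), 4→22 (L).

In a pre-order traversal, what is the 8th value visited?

4

Pre-order visits the node, then its left subtree, then its right subtree.
Visit 8.
At 8: go left to 27.
  27 is a leaf — visit 27.
At 8: go right to 31.
  Visit 31.
  At 31: no left child.
  At 31: go right to 29.
    Visit 29.
    At 29: go left to 34.
      Visit 34.
      At 34: go left to 20.
        Visit 20.
        At 20: no left child.
        At 20: go right to 38.
          38 is a leaf — visit 38.
      At 34: no right child.
    At 29: go right to 4.
      Visit 4.
      At 4: go left to 22.
        Visit 22.
        At 22: go left to 18.
          18 is a leaf — visit 18.
        At 22: no right child.
      At 4: no right child.
Full pre-order sequence: 8, 27, 31, 29, 34, 20, 38, 4, 22, 18.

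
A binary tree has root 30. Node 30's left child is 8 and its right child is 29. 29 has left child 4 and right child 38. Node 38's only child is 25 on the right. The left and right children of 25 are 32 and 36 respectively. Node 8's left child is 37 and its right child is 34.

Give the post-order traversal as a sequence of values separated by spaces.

Post-order visits the left subtree, then the right subtree, then the node.
At 30: go left to 8.
  At 8: go left to 37.
    37 is a leaf — visit 37.
  At 8: go right to 34.
    34 is a leaf — visit 34.
  Visit 8.
At 30: go right to 29.
  At 29: go left to 4.
    4 is a leaf — visit 4.
  At 29: go right to 38.
    At 38: no left child.
    At 38: go right to 25.
      At 25: go left to 32.
        32 is a leaf — visit 32.
      At 25: go right to 36.
        36 is a leaf — visit 36.
      Visit 25.
    Visit 38.
  Visit 29.
Visit 30.

37 34 8 4 32 36 25 38 29 30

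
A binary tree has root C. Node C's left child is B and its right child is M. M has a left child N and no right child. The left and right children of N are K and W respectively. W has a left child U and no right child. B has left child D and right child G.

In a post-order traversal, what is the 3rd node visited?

B

Post-order visits the left subtree, then the right subtree, then the node.
At C: go left to B.
  At B: go left to D.
    D is a leaf — visit D.
  At B: go right to G.
    G is a leaf — visit G.
  Visit B.
At C: go right to M.
  At M: go left to N.
    At N: go left to K.
      K is a leaf — visit K.
    At N: go right to W.
      At W: go left to U.
        U is a leaf — visit U.
      At W: no right child.
      Visit W.
    Visit N.
  At M: no right child.
  Visit M.
Visit C.
Full post-order sequence: D, G, B, K, U, W, N, M, C.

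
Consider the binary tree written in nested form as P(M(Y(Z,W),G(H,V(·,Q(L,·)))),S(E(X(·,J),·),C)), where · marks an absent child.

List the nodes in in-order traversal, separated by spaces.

Z Y W M H G V L Q P X J E S C

In-order visits the left subtree, then the node, then the right subtree.
At P: go left to M.
  At M: go left to Y.
    At Y: go left to Z.
      Z is a leaf — visit Z.
    Visit Y.
    At Y: go right to W.
      W is a leaf — visit W.
  Visit M.
  At M: go right to G.
    At G: go left to H.
      H is a leaf — visit H.
    Visit G.
    At G: go right to V.
      At V: no left child.
      Visit V.
      At V: go right to Q.
        At Q: go left to L.
          L is a leaf — visit L.
        Visit Q.
        At Q: no right child.
Visit P.
At P: go right to S.
  At S: go left to E.
    At E: go left to X.
      At X: no left child.
      Visit X.
      At X: go right to J.
        J is a leaf — visit J.
    Visit E.
    At E: no right child.
  Visit S.
  At S: go right to C.
    C is a leaf — visit C.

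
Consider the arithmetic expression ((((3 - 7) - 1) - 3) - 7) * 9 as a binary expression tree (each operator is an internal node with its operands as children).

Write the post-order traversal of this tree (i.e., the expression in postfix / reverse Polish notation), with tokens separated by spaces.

Post-order on an expression tree gives postfix notation: for each operator, emit left operand, right operand, then the operator.

3 7 - 1 - 3 - 7 - 9 *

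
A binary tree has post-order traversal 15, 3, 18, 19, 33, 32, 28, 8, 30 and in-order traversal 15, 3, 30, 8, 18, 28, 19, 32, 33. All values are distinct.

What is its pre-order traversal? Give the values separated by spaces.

30 3 15 8 28 18 32 19 33

The last element of post-order is the root; it splits in-order into left and right subtrees.
Root 30: left subtree has 2 nodes {15, 3}, right has 6 {8, 18, 28, 19, 32, 33}.
  Root 3: left subtree has 1 node {15}, right has 0 { }.
  Root 8: left subtree has 0 nodes { }, right has 5 {18, 28, 19, 32, 33}.
    Root 28: left subtree has 1 node {18}, right has 3 {19, 32, 33}.
      Root 32: left subtree has 1 node {19}, right has 1 {33}.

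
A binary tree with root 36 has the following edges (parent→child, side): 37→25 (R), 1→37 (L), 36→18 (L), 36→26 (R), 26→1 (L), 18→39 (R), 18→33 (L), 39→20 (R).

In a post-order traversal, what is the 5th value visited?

25

Post-order visits the left subtree, then the right subtree, then the node.
At 36: go left to 18.
  At 18: go left to 33.
    33 is a leaf — visit 33.
  At 18: go right to 39.
    At 39: no left child.
    At 39: go right to 20.
      20 is a leaf — visit 20.
    Visit 39.
  Visit 18.
At 36: go right to 26.
  At 26: go left to 1.
    At 1: go left to 37.
      At 37: no left child.
      At 37: go right to 25.
        25 is a leaf — visit 25.
      Visit 37.
    At 1: no right child.
    Visit 1.
  At 26: no right child.
  Visit 26.
Visit 36.
Full post-order sequence: 33, 20, 39, 18, 25, 37, 1, 26, 36.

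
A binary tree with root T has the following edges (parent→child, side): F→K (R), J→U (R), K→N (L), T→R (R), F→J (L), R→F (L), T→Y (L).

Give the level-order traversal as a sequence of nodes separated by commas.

T, Y, R, F, J, K, U, N

Level-order visits nodes level by level from the root, left to right within each level.
Level 0: T
Level 1: Y, R
Level 2: F
Level 3: J, K
Level 4: U, N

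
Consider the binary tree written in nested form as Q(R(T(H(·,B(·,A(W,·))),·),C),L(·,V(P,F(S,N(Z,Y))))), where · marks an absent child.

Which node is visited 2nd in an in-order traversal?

B

In-order visits the left subtree, then the node, then the right subtree.
At Q: go left to R.
  At R: go left to T.
    At T: go left to H.
      At H: no left child.
      Visit H.
      At H: go right to B.
        At B: no left child.
        Visit B.
        At B: go right to A.
          At A: go left to W.
            W is a leaf — visit W.
          Visit A.
          At A: no right child.
    Visit T.
    At T: no right child.
  Visit R.
  At R: go right to C.
    C is a leaf — visit C.
Visit Q.
At Q: go right to L.
  At L: no left child.
  Visit L.
  At L: go right to V.
    At V: go left to P.
      P is a leaf — visit P.
    Visit V.
    At V: go right to F.
      At F: go left to S.
        S is a leaf — visit S.
      Visit F.
      At F: go right to N.
        At N: go left to Z.
          Z is a leaf — visit Z.
        Visit N.
        At N: go right to Y.
          Y is a leaf — visit Y.
Full in-order sequence: H, B, W, A, T, R, C, Q, L, P, V, S, F, Z, N, Y.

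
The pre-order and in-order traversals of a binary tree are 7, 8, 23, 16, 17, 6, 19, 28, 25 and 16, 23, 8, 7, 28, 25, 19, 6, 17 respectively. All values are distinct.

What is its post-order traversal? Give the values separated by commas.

16, 23, 8, 25, 28, 19, 6, 17, 7

The first element of pre-order is the root; it splits in-order into left and right subtrees.
Root 7: left subtree has 3 nodes {16, 23, 8}, right has 5 {28, 25, 19, 6, 17}.
  Root 8: left subtree has 2 nodes {16, 23}, right has 0 { }.
    Root 23: left subtree has 1 node {16}, right has 0 { }.
  Root 17: left subtree has 4 nodes {28, 25, 19, 6}, right has 0 { }.
    Root 6: left subtree has 3 nodes {28, 25, 19}, right has 0 { }.
      Root 19: left subtree has 2 nodes {28, 25}, right has 0 { }.
        Root 28: left subtree has 0 nodes { }, right has 1 {25}.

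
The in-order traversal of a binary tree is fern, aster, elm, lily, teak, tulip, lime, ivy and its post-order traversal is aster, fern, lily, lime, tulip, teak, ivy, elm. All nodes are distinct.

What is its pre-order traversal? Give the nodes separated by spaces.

elm fern aster ivy teak lily tulip lime

The last element of post-order is the root; it splits in-order into left and right subtrees.
Root elm: left subtree has 2 nodes {fern, aster}, right has 5 {lily, teak, tulip, lime, ivy}.
  Root fern: left subtree has 0 nodes { }, right has 1 {aster}.
  Root ivy: left subtree has 4 nodes {lily, teak, tulip, lime}, right has 0 { }.
    Root teak: left subtree has 1 node {lily}, right has 2 {tulip, lime}.
      Root tulip: left subtree has 0 nodes { }, right has 1 {lime}.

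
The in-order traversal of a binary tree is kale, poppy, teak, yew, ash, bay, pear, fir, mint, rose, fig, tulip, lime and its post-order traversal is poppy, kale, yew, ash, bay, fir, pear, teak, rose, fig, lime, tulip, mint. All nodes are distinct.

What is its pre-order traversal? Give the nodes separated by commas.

The last element of post-order is the root; it splits in-order into left and right subtrees.
Root mint: left subtree has 8 nodes {kale, poppy, teak, yew, ash, bay, pear, fir}, right has 4 {rose, fig, tulip, lime}.
  Root teak: left subtree has 2 nodes {kale, poppy}, right has 5 {yew, ash, bay, pear, fir}.
    Root kale: left subtree has 0 nodes { }, right has 1 {poppy}.
    Root pear: left subtree has 3 nodes {yew, ash, bay}, right has 1 {fir}.
      Root bay: left subtree has 2 nodes {yew, ash}, right has 0 { }.
        Root ash: left subtree has 1 node {yew}, right has 0 { }.
  Root tulip: left subtree has 2 nodes {rose, fig}, right has 1 {lime}.
    Root fig: left subtree has 1 node {rose}, right has 0 { }.

mint, teak, kale, poppy, pear, bay, ash, yew, fir, tulip, fig, rose, lime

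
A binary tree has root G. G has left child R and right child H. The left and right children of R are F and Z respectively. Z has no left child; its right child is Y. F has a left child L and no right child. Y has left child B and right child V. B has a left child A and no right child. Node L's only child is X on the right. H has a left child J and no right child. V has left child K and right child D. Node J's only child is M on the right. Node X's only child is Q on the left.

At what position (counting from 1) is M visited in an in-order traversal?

15

In-order visits the left subtree, then the node, then the right subtree.
At G: go left to R.
  At R: go left to F.
    At F: go left to L.
      At L: no left child.
      Visit L.
      At L: go right to X.
        At X: go left to Q.
          Q is a leaf — visit Q.
        Visit X.
        At X: no right child.
    Visit F.
    At F: no right child.
  Visit R.
  At R: go right to Z.
    At Z: no left child.
    Visit Z.
    At Z: go right to Y.
      At Y: go left to B.
        At B: go left to A.
          A is a leaf — visit A.
        Visit B.
        At B: no right child.
      Visit Y.
      At Y: go right to V.
        At V: go left to K.
          K is a leaf — visit K.
        Visit V.
        At V: go right to D.
          D is a leaf — visit D.
Visit G.
At G: go right to H.
  At H: go left to J.
    At J: no left child.
    Visit J.
    At J: go right to M.
      M is a leaf — visit M.
  Visit H.
  At H: no right child.
Full in-order sequence: L, Q, X, F, R, Z, A, B, Y, K, V, D, G, J, M, H.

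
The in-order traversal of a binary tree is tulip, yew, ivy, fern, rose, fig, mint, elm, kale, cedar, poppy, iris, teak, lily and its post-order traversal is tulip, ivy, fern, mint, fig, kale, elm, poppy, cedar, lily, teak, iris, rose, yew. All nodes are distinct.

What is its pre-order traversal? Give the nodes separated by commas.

The last element of post-order is the root; it splits in-order into left and right subtrees.
Root yew: left subtree has 1 node {tulip}, right has 12 {ivy, fern, rose, fig, mint, elm, kale, cedar, poppy, iris, teak, lily}.
  Root rose: left subtree has 2 nodes {ivy, fern}, right has 9 {fig, mint, elm, kale, cedar, poppy, iris, teak, lily}.
    Root fern: left subtree has 1 node {ivy}, right has 0 { }.
    Root iris: left subtree has 6 nodes {fig, mint, elm, kale, cedar, poppy}, right has 2 {teak, lily}.
      Root cedar: left subtree has 4 nodes {fig, mint, elm, kale}, right has 1 {poppy}.
        Root elm: left subtree has 2 nodes {fig, mint}, right has 1 {kale}.
          Root fig: left subtree has 0 nodes { }, right has 1 {mint}.
      Root teak: left subtree has 0 nodes { }, right has 1 {lily}.

yew, tulip, rose, fern, ivy, iris, cedar, elm, fig, mint, kale, poppy, teak, lily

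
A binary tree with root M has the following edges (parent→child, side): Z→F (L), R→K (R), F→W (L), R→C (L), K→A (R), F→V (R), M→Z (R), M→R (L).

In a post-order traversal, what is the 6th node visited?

V

Post-order visits the left subtree, then the right subtree, then the node.
At M: go left to R.
  At R: go left to C.
    C is a leaf — visit C.
  At R: go right to K.
    At K: no left child.
    At K: go right to A.
      A is a leaf — visit A.
    Visit K.
  Visit R.
At M: go right to Z.
  At Z: go left to F.
    At F: go left to W.
      W is a leaf — visit W.
    At F: go right to V.
      V is a leaf — visit V.
    Visit F.
  At Z: no right child.
  Visit Z.
Visit M.
Full post-order sequence: C, A, K, R, W, V, F, Z, M.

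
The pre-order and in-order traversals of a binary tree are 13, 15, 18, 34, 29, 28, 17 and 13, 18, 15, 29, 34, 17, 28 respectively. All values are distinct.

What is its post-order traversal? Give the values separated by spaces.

The first element of pre-order is the root; it splits in-order into left and right subtrees.
Root 13: left subtree has 0 nodes { }, right has 6 {18, 15, 29, 34, 17, 28}.
  Root 15: left subtree has 1 node {18}, right has 4 {29, 34, 17, 28}.
    Root 34: left subtree has 1 node {29}, right has 2 {17, 28}.
      Root 28: left subtree has 1 node {17}, right has 0 { }.

18 29 17 28 34 15 13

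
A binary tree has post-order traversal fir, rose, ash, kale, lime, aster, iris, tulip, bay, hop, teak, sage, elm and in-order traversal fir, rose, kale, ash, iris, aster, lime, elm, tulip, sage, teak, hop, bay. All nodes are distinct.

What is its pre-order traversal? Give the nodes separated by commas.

The last element of post-order is the root; it splits in-order into left and right subtrees.
Root elm: left subtree has 7 nodes {fir, rose, kale, ash, iris, aster, lime}, right has 5 {tulip, sage, teak, hop, bay}.
  Root iris: left subtree has 4 nodes {fir, rose, kale, ash}, right has 2 {aster, lime}.
    Root kale: left subtree has 2 nodes {fir, rose}, right has 1 {ash}.
      Root rose: left subtree has 1 node {fir}, right has 0 { }.
    Root aster: left subtree has 0 nodes { }, right has 1 {lime}.
  Root sage: left subtree has 1 node {tulip}, right has 3 {teak, hop, bay}.
    Root teak: left subtree has 0 nodes { }, right has 2 {hop, bay}.
      Root hop: left subtree has 0 nodes { }, right has 1 {bay}.

elm, iris, kale, rose, fir, ash, aster, lime, sage, tulip, teak, hop, bay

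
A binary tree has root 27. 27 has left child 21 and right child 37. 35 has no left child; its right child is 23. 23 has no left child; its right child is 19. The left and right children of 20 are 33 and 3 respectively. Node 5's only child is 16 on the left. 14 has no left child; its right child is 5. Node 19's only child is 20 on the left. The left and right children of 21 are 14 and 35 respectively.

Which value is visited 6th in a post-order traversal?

20

Post-order visits the left subtree, then the right subtree, then the node.
At 27: go left to 21.
  At 21: go left to 14.
    At 14: no left child.
    At 14: go right to 5.
      At 5: go left to 16.
        16 is a leaf — visit 16.
      At 5: no right child.
      Visit 5.
    Visit 14.
  At 21: go right to 35.
    At 35: no left child.
    At 35: go right to 23.
      At 23: no left child.
      At 23: go right to 19.
        At 19: go left to 20.
          At 20: go left to 33.
            33 is a leaf — visit 33.
          At 20: go right to 3.
            3 is a leaf — visit 3.
          Visit 20.
        At 19: no right child.
        Visit 19.
      Visit 23.
    Visit 35.
  Visit 21.
At 27: go right to 37.
  37 is a leaf — visit 37.
Visit 27.
Full post-order sequence: 16, 5, 14, 33, 3, 20, 19, 23, 35, 21, 37, 27.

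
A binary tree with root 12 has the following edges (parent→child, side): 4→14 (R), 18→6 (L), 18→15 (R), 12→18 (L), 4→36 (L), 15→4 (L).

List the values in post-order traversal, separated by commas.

Post-order visits the left subtree, then the right subtree, then the node.
At 12: go left to 18.
  At 18: go left to 6.
    6 is a leaf — visit 6.
  At 18: go right to 15.
    At 15: go left to 4.
      At 4: go left to 36.
        36 is a leaf — visit 36.
      At 4: go right to 14.
        14 is a leaf — visit 14.
      Visit 4.
    At 15: no right child.
    Visit 15.
  Visit 18.
At 12: no right child.
Visit 12.

6, 36, 14, 4, 15, 18, 12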